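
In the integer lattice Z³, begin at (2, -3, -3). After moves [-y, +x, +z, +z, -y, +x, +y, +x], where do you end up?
(5, -4, -1)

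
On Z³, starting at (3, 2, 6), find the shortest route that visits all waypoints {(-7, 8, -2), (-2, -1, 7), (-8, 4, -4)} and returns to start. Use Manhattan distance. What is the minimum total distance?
62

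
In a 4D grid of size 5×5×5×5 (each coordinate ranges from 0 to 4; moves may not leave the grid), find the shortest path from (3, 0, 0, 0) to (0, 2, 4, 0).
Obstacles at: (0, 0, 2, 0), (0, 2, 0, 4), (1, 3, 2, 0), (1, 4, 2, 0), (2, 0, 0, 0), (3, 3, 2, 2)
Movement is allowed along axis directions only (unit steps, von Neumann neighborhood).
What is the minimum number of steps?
9
(one shortest path: (3, 0, 0, 0) → (3, 1, 0, 0) → (2, 1, 0, 0) → (1, 1, 0, 0) → (0, 1, 0, 0) → (0, 2, 0, 0) → (0, 2, 1, 0) → (0, 2, 2, 0) → (0, 2, 3, 0) → (0, 2, 4, 0))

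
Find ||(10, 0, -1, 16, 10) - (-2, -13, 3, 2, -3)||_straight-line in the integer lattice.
26.3439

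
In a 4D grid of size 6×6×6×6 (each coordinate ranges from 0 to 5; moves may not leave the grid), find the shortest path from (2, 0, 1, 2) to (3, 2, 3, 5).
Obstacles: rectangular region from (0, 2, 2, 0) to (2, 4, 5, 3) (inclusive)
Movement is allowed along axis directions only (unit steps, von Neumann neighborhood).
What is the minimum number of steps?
8
(one shortest path: (2, 0, 1, 2) → (3, 0, 1, 2) → (3, 1, 1, 2) → (3, 2, 1, 2) → (3, 2, 2, 2) → (3, 2, 3, 2) → (3, 2, 3, 3) → (3, 2, 3, 4) → (3, 2, 3, 5))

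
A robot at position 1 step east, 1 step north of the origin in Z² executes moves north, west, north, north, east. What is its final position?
(1, 4)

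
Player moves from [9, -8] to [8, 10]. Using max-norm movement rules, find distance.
18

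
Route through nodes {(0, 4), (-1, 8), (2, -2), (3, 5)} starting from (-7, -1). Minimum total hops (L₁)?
27
(one optimal route: (-7, -1) → (2, -2) → (3, 5) → (0, 4) → (-1, 8))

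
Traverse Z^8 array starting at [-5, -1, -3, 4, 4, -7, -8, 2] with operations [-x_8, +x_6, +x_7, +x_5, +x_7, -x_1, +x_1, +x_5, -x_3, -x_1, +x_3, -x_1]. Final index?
(-7, -1, -3, 4, 6, -6, -6, 1)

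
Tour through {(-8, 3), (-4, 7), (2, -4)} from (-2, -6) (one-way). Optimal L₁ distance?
31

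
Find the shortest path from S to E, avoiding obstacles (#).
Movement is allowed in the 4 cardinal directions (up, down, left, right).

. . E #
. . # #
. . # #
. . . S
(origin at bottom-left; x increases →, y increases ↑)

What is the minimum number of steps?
6
(one shortest path: (3, 0) → (2, 0) → (1, 0) → (1, 1) → (1, 2) → (1, 3) → (2, 3))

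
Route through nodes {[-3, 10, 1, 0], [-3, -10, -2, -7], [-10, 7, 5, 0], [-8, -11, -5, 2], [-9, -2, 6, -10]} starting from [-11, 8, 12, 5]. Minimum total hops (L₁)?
104
(one optimal route: (-11, 8, 12, 5) → (-3, 10, 1, 0) → (-10, 7, 5, 0) → (-9, -2, 6, -10) → (-3, -10, -2, -7) → (-8, -11, -5, 2))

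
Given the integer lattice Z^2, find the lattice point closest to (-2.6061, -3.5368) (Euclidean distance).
(-3, -4)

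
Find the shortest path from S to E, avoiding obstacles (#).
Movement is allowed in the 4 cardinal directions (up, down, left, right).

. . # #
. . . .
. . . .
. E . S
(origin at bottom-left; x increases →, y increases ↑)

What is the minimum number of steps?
2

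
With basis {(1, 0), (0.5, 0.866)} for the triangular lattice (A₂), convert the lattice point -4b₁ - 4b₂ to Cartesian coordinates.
(-6, -3.464)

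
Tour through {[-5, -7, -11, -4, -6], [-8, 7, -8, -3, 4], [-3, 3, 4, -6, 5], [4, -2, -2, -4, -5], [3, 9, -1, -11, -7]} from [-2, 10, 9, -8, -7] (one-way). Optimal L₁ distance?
121
(one optimal route: (-2, 10, 9, -8, -7) → (3, 9, -1, -11, -7) → (4, -2, -2, -4, -5) → (-5, -7, -11, -4, -6) → (-8, 7, -8, -3, 4) → (-3, 3, 4, -6, 5))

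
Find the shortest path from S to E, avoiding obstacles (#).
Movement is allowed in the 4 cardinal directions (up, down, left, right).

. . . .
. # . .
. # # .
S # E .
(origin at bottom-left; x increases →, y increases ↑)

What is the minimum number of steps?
10
(one shortest path: (0, 0) → (0, 1) → (0, 2) → (0, 3) → (1, 3) → (2, 3) → (3, 3) → (3, 2) → (3, 1) → (3, 0) → (2, 0))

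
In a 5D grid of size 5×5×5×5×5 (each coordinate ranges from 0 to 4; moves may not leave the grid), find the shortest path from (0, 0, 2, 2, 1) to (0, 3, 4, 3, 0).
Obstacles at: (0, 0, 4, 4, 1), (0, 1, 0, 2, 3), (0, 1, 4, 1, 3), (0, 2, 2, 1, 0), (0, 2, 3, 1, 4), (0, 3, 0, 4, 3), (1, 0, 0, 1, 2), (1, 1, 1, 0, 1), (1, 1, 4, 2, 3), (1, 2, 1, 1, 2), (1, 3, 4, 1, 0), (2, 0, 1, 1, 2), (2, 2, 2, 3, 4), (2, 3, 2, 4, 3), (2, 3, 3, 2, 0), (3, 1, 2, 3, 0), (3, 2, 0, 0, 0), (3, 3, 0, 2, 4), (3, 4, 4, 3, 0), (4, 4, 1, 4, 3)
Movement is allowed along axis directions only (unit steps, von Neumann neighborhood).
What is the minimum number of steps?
7
(one shortest path: (0, 0, 2, 2, 1) → (0, 1, 2, 2, 1) → (0, 2, 2, 2, 1) → (0, 3, 2, 2, 1) → (0, 3, 3, 2, 1) → (0, 3, 4, 2, 1) → (0, 3, 4, 3, 1) → (0, 3, 4, 3, 0))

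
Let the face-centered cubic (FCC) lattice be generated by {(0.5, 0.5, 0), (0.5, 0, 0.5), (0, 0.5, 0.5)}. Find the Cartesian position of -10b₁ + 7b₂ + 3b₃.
(-1.5, -3.5, 5)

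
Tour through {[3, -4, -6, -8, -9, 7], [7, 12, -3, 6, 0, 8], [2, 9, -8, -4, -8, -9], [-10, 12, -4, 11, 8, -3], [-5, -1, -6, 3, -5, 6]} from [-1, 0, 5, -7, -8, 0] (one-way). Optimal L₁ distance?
181
(one optimal route: (-1, 0, 5, -7, -8, 0) → (2, 9, -8, -4, -8, -9) → (3, -4, -6, -8, -9, 7) → (-5, -1, -6, 3, -5, 6) → (7, 12, -3, 6, 0, 8) → (-10, 12, -4, 11, 8, -3))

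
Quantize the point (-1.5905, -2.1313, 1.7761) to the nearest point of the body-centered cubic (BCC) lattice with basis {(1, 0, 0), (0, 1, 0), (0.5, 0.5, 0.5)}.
(-1.5, -2.5, 1.5)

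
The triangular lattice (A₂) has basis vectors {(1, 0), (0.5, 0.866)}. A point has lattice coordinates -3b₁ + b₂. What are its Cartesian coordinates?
(-2.5, 0.866)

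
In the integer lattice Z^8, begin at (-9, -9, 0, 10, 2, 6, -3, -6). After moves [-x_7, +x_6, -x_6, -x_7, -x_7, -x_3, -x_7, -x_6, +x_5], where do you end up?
(-9, -9, -1, 10, 3, 5, -7, -6)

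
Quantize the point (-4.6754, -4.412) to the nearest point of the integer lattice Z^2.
(-5, -4)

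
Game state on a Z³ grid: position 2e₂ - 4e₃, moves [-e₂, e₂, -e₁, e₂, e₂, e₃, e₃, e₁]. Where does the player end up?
(0, 4, -2)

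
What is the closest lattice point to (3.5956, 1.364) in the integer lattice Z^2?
(4, 1)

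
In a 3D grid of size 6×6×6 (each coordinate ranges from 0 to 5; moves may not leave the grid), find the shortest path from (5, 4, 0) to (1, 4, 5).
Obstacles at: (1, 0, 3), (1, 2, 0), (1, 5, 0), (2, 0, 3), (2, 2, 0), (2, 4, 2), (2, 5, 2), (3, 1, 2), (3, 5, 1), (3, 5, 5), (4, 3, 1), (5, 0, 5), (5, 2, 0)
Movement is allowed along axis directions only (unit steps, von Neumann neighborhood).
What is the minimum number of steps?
9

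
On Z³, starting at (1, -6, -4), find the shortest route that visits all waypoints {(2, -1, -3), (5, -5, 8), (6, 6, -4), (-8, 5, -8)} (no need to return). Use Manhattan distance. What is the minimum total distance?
66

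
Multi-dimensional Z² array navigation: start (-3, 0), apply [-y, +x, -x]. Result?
(-3, -1)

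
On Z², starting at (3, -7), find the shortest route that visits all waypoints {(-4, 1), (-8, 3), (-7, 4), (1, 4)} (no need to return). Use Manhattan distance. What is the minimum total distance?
29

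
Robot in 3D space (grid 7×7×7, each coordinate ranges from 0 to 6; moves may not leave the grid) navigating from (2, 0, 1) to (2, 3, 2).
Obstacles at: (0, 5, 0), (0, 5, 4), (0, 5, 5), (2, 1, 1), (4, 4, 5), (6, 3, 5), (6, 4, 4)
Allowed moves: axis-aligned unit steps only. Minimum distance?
4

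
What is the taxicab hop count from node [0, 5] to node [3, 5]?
3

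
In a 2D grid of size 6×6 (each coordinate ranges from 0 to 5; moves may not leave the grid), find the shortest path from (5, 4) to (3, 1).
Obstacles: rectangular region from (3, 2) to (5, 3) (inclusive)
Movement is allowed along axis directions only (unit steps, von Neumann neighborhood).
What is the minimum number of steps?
7
(one shortest path: (5, 4) → (4, 4) → (3, 4) → (2, 4) → (2, 3) → (2, 2) → (2, 1) → (3, 1))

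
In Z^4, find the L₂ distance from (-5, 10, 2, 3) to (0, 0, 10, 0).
14.0712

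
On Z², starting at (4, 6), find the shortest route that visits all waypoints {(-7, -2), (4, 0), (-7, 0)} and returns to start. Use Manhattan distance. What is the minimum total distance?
38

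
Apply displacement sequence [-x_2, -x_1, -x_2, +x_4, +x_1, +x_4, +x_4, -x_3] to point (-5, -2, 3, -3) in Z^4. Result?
(-5, -4, 2, 0)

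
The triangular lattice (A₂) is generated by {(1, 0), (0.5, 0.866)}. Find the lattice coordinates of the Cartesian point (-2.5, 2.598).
-4b₁ + 3b₂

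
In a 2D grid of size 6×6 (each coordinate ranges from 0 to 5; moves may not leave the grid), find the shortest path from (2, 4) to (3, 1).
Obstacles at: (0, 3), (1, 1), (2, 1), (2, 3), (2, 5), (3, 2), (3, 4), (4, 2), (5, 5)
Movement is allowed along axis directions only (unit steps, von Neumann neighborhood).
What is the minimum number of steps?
10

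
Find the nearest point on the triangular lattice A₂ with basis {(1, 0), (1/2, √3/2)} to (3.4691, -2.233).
(3.5, -2.598)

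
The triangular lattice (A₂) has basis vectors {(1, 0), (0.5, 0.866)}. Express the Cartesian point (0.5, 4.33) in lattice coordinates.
-2b₁ + 5b₂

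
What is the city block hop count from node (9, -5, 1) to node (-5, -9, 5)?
22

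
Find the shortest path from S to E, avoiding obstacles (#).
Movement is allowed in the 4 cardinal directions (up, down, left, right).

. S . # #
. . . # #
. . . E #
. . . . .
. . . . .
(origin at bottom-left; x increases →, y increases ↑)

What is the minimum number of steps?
4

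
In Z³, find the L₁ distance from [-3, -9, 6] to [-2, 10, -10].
36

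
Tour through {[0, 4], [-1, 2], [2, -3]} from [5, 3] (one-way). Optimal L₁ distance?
17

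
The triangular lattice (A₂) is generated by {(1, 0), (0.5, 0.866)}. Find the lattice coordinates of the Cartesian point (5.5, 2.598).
4b₁ + 3b₂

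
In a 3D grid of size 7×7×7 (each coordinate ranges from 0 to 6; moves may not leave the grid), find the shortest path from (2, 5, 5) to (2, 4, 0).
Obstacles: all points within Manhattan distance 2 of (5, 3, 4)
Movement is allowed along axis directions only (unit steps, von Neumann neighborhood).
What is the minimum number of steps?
6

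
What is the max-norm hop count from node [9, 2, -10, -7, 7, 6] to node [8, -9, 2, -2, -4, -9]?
15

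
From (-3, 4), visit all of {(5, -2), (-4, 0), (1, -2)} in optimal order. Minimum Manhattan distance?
16
(one optimal route: (-3, 4) → (-4, 0) → (1, -2) → (5, -2))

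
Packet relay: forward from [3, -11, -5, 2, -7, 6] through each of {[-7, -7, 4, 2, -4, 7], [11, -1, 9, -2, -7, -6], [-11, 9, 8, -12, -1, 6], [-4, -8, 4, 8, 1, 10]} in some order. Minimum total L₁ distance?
158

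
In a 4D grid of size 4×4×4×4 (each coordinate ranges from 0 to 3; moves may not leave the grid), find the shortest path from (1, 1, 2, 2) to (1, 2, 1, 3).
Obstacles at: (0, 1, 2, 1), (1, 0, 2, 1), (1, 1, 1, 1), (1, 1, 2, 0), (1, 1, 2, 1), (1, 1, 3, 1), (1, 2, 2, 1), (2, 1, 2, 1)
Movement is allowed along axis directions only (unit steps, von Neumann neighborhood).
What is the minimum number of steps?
3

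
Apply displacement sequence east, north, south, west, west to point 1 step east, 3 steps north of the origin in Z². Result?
(0, 3)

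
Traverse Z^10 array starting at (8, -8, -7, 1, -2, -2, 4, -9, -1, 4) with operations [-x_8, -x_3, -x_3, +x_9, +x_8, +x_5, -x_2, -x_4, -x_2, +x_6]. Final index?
(8, -10, -9, 0, -1, -1, 4, -9, 0, 4)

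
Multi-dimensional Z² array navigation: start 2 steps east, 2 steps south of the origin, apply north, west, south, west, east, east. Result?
(2, -2)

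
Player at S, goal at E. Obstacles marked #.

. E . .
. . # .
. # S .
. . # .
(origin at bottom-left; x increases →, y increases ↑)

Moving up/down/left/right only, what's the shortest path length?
5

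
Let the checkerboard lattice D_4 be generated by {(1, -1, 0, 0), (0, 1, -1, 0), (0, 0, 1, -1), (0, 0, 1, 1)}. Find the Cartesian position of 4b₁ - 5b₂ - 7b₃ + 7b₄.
(4, -9, 5, 14)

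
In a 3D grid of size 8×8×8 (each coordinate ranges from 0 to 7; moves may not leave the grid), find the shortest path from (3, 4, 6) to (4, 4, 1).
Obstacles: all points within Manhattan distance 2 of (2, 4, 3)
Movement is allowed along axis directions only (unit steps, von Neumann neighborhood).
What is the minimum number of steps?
8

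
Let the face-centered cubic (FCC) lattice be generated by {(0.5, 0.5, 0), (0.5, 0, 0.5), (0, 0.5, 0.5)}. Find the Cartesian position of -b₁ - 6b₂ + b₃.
(-3.5, 0, -2.5)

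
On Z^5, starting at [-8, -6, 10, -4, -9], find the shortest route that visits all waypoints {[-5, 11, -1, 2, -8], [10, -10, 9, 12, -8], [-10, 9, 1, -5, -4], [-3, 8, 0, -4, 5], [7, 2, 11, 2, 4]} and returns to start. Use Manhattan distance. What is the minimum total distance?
190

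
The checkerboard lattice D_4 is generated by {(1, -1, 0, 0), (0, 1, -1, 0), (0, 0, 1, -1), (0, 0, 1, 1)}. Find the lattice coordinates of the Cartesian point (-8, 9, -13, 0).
-8b₁ + b₂ - 6b₃ - 6b₄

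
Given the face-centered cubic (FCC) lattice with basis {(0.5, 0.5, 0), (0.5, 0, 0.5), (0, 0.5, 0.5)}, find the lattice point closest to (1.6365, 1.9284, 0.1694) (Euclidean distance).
(1.5, 2, 0.5)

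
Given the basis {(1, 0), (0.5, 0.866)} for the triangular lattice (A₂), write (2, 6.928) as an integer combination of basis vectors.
-2b₁ + 8b₂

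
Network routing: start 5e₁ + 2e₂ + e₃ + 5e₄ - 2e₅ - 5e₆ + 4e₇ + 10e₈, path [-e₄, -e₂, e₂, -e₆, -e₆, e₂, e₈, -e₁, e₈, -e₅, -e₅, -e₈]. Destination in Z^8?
(4, 3, 1, 4, -4, -7, 4, 11)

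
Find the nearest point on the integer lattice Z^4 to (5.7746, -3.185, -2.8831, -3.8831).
(6, -3, -3, -4)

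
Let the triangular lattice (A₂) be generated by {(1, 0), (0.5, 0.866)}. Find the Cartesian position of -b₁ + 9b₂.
(3.5, 7.794)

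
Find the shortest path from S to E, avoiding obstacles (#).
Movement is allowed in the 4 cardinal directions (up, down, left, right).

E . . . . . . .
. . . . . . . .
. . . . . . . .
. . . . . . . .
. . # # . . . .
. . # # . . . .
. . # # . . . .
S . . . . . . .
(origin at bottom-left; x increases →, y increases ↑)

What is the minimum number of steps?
7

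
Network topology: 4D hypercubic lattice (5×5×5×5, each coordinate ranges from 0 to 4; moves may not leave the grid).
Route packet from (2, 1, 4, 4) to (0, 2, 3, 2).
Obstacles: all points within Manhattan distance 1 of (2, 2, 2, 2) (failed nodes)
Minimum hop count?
6
(one shortest path: (2, 1, 4, 4) → (1, 1, 4, 4) → (0, 1, 4, 4) → (0, 2, 4, 4) → (0, 2, 3, 4) → (0, 2, 3, 3) → (0, 2, 3, 2))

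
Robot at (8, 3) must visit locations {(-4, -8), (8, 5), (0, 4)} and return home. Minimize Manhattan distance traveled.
50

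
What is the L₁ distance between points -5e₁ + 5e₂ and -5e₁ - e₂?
6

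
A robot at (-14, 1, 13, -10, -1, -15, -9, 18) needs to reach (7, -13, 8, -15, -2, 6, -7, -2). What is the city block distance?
89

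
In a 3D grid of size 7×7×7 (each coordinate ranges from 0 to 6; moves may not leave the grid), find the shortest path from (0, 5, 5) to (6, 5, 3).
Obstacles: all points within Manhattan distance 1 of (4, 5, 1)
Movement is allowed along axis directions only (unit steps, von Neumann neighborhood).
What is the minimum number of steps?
8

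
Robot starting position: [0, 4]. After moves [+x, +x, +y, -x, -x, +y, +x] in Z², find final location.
(1, 6)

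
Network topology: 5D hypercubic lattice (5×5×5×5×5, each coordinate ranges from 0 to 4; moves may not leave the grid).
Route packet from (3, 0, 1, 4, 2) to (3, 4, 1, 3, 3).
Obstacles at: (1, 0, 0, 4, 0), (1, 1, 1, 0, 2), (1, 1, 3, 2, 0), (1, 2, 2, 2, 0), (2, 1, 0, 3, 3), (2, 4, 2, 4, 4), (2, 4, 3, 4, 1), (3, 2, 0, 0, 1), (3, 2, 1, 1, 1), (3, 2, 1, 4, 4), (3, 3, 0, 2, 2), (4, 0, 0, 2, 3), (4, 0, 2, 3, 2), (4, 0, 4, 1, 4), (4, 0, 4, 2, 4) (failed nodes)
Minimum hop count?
6
(one shortest path: (3, 0, 1, 4, 2) → (3, 1, 1, 4, 2) → (3, 2, 1, 4, 2) → (3, 3, 1, 4, 2) → (3, 4, 1, 4, 2) → (3, 4, 1, 3, 2) → (3, 4, 1, 3, 3))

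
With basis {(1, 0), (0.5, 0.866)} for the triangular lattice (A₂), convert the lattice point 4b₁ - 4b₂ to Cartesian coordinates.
(2, -3.464)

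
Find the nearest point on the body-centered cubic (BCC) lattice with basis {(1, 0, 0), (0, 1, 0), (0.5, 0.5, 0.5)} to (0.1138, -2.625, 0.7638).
(0, -3, 1)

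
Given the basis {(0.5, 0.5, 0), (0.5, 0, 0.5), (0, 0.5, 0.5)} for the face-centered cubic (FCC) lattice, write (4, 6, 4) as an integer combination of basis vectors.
6b₁ + 2b₂ + 6b₃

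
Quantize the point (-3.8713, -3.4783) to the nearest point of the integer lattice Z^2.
(-4, -3)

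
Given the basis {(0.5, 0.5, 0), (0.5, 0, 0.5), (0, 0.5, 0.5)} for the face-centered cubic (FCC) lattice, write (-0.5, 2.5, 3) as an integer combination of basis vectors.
-b₁ + 6b₃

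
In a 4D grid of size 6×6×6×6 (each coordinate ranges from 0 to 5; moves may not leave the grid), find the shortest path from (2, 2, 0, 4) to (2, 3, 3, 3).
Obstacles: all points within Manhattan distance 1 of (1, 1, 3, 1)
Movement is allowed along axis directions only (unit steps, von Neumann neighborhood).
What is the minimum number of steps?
5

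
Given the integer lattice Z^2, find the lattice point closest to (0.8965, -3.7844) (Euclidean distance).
(1, -4)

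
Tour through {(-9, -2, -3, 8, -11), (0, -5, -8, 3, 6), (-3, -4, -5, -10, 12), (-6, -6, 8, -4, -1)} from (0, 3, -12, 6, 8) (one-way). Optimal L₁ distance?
120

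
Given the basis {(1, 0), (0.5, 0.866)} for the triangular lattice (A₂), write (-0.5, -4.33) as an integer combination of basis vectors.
2b₁ - 5b₂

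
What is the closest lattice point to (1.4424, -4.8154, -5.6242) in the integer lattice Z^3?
(1, -5, -6)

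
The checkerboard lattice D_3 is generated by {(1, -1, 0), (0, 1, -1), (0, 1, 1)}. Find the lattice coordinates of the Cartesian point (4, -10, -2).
4b₁ - 2b₂ - 4b₃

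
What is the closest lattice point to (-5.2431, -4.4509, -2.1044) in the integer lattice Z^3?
(-5, -4, -2)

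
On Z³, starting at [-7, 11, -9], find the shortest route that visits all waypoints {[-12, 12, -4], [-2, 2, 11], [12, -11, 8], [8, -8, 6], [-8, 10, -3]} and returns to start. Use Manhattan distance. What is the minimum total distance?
134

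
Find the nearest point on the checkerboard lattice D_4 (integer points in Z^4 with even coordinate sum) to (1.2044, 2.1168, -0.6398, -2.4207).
(1, 2, -1, -2)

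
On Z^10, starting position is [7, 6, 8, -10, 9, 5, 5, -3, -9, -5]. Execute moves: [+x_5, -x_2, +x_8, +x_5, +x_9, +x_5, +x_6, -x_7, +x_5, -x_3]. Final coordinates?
(7, 5, 7, -10, 13, 6, 4, -2, -8, -5)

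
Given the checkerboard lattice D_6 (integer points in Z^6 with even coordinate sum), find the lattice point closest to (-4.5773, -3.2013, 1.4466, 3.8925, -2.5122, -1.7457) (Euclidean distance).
(-5, -3, 1, 4, -3, -2)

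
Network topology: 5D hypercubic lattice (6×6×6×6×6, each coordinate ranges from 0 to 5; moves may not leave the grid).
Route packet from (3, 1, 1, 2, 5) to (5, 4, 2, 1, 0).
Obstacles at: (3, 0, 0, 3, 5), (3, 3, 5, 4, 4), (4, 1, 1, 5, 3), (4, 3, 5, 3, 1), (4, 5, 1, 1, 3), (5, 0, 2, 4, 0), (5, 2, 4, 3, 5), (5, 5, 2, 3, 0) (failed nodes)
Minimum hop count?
12
(one shortest path: (3, 1, 1, 2, 5) → (4, 1, 1, 2, 5) → (5, 1, 1, 2, 5) → (5, 2, 1, 2, 5) → (5, 3, 1, 2, 5) → (5, 4, 1, 2, 5) → (5, 4, 2, 2, 5) → (5, 4, 2, 1, 5) → (5, 4, 2, 1, 4) → (5, 4, 2, 1, 3) → (5, 4, 2, 1, 2) → (5, 4, 2, 1, 1) → (5, 4, 2, 1, 0))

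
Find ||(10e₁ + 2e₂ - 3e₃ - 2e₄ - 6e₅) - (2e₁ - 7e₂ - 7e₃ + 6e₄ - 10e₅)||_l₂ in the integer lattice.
15.5242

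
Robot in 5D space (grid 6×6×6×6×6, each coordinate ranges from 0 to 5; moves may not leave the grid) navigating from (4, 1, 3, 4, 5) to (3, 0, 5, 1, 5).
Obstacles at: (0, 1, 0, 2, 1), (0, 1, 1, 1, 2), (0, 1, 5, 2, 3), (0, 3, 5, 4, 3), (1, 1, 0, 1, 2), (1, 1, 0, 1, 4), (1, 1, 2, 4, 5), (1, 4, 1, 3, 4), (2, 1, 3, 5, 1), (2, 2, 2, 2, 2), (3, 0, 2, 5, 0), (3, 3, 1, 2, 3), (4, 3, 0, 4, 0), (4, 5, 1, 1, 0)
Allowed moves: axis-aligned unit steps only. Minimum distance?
7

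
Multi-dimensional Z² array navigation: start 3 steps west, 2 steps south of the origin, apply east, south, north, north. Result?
(-2, -1)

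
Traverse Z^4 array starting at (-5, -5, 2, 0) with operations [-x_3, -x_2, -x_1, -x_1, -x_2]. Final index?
(-7, -7, 1, 0)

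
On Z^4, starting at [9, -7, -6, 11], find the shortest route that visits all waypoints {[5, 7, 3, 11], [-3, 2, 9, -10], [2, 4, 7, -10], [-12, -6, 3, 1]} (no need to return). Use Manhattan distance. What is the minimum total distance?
101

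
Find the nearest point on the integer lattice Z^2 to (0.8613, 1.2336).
(1, 1)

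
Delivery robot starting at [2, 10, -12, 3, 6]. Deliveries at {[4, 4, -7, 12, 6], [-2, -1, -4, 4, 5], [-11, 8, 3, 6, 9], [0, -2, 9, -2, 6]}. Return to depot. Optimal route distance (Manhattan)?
142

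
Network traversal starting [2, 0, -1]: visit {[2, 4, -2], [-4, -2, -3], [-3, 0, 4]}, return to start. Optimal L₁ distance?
38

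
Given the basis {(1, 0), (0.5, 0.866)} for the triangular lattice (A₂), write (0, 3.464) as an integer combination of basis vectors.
-2b₁ + 4b₂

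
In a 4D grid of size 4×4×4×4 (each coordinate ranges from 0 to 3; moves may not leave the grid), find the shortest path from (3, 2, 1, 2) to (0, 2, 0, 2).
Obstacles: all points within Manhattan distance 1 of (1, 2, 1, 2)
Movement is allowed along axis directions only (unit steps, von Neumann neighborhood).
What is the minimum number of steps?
6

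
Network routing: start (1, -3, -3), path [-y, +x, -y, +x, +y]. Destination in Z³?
(3, -4, -3)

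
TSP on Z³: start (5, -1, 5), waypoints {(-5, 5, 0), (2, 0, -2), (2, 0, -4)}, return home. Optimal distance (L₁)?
50
(one optimal route: (5, -1, 5) → (-5, 5, 0) → (2, 0, -2) → (2, 0, -4) → (5, -1, 5))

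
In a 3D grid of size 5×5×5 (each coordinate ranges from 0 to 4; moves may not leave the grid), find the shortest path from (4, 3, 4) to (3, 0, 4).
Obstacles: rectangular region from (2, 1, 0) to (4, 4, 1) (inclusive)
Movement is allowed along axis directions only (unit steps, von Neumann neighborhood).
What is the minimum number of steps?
4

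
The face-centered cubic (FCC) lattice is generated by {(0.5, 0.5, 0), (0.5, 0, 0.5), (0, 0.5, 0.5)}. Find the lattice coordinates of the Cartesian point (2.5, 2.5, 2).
3b₁ + 2b₂ + 2b₃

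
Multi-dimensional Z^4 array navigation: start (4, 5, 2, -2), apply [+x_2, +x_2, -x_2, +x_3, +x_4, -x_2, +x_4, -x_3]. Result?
(4, 5, 2, 0)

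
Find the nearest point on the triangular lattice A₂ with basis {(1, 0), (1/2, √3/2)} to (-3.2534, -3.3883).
(-3, -3.464)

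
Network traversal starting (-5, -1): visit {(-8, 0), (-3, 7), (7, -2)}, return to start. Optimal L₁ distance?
48
(one optimal route: (-5, -1) → (-8, 0) → (-3, 7) → (7, -2) → (-5, -1))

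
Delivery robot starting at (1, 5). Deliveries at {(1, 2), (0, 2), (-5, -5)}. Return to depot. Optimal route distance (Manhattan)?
32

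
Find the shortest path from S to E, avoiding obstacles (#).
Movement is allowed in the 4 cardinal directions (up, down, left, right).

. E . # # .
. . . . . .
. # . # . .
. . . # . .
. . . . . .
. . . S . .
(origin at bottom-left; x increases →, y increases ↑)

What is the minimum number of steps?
7
(one shortest path: (3, 0) → (2, 0) → (2, 1) → (2, 2) → (2, 3) → (2, 4) → (1, 4) → (1, 5))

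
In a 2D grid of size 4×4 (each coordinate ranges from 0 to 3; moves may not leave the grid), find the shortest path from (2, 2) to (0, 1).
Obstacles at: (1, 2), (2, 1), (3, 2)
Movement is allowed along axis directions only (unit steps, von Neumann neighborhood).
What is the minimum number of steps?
5
(one shortest path: (2, 2) → (2, 3) → (1, 3) → (0, 3) → (0, 2) → (0, 1))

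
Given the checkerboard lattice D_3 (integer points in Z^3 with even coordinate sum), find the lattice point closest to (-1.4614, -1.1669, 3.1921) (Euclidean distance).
(-2, -1, 3)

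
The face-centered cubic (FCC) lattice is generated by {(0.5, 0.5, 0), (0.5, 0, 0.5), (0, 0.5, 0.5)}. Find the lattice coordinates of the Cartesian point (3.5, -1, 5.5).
-3b₁ + 10b₂ + b₃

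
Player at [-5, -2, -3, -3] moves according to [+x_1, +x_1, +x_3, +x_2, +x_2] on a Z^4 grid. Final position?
(-3, 0, -2, -3)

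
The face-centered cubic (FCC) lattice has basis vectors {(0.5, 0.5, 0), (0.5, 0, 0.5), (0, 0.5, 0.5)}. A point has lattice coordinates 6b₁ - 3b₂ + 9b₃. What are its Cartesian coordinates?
(1.5, 7.5, 3)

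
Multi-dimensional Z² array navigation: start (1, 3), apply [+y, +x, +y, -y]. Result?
(2, 4)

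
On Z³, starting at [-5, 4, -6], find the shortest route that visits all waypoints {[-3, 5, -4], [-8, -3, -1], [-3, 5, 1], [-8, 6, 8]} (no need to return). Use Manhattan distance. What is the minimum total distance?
41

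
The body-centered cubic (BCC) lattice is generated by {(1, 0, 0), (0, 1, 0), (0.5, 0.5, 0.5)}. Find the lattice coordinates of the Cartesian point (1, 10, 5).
-4b₁ + 5b₂ + 10b₃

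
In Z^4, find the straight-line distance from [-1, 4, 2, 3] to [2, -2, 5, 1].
7.61577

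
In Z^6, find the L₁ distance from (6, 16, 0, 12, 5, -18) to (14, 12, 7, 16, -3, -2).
47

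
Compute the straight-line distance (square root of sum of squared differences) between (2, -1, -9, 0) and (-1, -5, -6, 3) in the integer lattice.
6.55744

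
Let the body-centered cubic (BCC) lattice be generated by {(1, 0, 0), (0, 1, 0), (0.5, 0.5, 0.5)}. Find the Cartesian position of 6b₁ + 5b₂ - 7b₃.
(2.5, 1.5, -3.5)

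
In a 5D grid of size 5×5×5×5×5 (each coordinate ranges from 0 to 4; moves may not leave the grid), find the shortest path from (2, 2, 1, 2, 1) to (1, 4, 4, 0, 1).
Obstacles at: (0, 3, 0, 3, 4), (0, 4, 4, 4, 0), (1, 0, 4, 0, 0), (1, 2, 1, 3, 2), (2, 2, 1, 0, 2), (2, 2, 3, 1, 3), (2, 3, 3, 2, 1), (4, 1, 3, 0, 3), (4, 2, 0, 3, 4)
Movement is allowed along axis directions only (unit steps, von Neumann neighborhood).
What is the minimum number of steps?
8
(one shortest path: (2, 2, 1, 2, 1) → (1, 2, 1, 2, 1) → (1, 3, 1, 2, 1) → (1, 4, 1, 2, 1) → (1, 4, 2, 2, 1) → (1, 4, 3, 2, 1) → (1, 4, 4, 2, 1) → (1, 4, 4, 1, 1) → (1, 4, 4, 0, 1))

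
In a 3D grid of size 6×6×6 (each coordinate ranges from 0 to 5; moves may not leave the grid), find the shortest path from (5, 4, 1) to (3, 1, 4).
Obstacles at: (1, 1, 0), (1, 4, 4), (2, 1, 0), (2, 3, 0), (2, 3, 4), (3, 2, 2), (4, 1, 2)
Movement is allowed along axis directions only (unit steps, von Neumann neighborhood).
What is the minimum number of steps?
8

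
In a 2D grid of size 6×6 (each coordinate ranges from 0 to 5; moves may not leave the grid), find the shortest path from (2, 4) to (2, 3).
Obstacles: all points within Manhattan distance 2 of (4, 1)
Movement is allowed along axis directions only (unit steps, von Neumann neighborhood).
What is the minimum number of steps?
1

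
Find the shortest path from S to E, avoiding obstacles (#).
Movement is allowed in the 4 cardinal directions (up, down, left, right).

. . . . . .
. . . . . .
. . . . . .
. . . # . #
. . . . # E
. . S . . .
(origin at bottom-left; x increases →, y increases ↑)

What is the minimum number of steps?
4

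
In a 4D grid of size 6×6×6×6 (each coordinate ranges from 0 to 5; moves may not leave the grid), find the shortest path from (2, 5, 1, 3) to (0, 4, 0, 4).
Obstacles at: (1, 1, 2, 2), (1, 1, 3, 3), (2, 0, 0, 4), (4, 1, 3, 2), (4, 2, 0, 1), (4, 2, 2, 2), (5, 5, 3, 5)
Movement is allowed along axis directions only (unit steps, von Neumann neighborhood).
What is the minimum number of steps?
5
(one shortest path: (2, 5, 1, 3) → (1, 5, 1, 3) → (0, 5, 1, 3) → (0, 4, 1, 3) → (0, 4, 0, 3) → (0, 4, 0, 4))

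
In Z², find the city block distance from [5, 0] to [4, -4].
5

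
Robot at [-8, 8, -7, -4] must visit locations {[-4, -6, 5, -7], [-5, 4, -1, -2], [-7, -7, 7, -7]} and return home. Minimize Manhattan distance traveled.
76
(one optimal route: (-8, 8, -7, -4) → (-5, 4, -1, -2) → (-4, -6, 5, -7) → (-7, -7, 7, -7) → (-8, 8, -7, -4))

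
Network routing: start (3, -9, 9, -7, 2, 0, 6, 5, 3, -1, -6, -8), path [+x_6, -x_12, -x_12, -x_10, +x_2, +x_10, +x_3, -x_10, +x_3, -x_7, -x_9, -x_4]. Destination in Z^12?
(3, -8, 11, -8, 2, 1, 5, 5, 2, -2, -6, -10)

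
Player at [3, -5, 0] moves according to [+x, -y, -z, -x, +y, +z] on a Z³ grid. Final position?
(3, -5, 0)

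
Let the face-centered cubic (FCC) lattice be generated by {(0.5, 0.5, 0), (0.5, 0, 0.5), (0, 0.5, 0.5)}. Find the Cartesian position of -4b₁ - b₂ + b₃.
(-2.5, -1.5, 0)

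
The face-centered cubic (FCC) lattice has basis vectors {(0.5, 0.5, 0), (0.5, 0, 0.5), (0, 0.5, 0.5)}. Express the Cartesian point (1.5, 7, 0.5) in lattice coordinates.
8b₁ - 5b₂ + 6b₃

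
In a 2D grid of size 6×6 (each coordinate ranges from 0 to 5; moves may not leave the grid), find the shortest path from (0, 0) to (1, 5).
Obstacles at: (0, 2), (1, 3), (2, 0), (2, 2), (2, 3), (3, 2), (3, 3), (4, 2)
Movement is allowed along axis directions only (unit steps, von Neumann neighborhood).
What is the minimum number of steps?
14
(one shortest path: (0, 0) → (1, 0) → (1, 1) → (2, 1) → (3, 1) → (4, 1) → (5, 1) → (5, 2) → (5, 3) → (4, 3) → (4, 4) → (3, 4) → (2, 4) → (1, 4) → (1, 5))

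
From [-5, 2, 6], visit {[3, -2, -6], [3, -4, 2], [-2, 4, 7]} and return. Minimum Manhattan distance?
58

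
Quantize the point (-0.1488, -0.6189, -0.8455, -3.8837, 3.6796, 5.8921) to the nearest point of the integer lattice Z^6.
(0, -1, -1, -4, 4, 6)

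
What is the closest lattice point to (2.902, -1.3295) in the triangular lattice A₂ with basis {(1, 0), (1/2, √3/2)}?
(3, -1.732)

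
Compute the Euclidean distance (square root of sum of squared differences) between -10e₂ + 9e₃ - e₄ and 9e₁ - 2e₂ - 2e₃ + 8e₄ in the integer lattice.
18.6279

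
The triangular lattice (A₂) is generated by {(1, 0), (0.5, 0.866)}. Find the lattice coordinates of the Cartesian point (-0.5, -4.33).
2b₁ - 5b₂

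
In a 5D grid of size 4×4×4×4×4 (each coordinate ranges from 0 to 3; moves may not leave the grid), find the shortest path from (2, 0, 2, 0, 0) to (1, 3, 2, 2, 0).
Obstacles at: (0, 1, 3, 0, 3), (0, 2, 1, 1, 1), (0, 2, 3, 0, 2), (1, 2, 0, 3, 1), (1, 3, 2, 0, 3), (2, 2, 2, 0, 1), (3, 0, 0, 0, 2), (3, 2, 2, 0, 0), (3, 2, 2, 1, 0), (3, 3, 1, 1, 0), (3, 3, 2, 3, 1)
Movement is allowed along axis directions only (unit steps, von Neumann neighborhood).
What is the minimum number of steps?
6
(one shortest path: (2, 0, 2, 0, 0) → (1, 0, 2, 0, 0) → (1, 1, 2, 0, 0) → (1, 2, 2, 0, 0) → (1, 3, 2, 0, 0) → (1, 3, 2, 1, 0) → (1, 3, 2, 2, 0))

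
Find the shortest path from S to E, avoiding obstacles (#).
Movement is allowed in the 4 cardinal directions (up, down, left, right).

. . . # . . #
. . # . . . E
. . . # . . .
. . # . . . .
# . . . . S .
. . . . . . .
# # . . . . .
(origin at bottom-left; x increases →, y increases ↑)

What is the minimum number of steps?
4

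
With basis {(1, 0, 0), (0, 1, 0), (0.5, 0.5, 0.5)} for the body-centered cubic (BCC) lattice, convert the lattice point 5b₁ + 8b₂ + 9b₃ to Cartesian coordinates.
(9.5, 12.5, 4.5)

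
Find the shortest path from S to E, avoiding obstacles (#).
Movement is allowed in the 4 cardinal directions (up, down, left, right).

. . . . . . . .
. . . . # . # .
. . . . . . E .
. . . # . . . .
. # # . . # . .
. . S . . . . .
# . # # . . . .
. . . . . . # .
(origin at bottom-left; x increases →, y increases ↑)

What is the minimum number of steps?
7
(one shortest path: (2, 2) → (3, 2) → (4, 2) → (5, 2) → (6, 2) → (6, 3) → (6, 4) → (6, 5))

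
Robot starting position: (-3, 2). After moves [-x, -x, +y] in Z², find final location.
(-5, 3)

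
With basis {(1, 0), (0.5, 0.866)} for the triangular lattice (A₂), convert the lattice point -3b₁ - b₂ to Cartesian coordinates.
(-3.5, -0.866)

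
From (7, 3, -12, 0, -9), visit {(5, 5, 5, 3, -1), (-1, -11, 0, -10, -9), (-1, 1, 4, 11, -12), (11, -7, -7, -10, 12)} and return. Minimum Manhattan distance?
196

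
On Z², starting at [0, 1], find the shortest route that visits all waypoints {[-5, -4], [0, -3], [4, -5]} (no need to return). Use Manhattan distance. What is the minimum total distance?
20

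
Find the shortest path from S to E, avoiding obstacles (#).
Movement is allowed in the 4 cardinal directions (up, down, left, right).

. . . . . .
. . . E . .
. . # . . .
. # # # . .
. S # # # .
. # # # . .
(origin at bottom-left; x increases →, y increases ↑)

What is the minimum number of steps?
7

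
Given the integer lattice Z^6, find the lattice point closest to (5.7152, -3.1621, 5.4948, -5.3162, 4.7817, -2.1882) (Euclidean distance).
(6, -3, 5, -5, 5, -2)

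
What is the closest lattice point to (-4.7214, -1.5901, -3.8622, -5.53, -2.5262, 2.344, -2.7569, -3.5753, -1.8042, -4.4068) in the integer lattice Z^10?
(-5, -2, -4, -6, -3, 2, -3, -4, -2, -4)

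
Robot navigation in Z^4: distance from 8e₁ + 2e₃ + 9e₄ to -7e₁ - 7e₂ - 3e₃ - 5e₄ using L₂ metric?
22.2486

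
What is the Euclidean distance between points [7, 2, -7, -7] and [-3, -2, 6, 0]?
18.2757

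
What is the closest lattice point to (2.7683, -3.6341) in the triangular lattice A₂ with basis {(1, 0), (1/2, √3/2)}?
(3, -3.464)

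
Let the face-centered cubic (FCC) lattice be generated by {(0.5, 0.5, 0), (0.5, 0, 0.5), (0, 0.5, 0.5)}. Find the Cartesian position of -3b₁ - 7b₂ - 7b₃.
(-5, -5, -7)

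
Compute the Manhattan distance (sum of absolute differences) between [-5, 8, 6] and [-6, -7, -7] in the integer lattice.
29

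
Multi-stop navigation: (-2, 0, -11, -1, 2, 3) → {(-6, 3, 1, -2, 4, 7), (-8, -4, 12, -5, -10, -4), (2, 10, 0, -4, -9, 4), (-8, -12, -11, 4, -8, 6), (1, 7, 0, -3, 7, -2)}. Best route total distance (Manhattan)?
176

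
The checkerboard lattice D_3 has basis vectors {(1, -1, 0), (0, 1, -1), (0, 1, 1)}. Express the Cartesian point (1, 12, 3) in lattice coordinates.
b₁ + 5b₂ + 8b₃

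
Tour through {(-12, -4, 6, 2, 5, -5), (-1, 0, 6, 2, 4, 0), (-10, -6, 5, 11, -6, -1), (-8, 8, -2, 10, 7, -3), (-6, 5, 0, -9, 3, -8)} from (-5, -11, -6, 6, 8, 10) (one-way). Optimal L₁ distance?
165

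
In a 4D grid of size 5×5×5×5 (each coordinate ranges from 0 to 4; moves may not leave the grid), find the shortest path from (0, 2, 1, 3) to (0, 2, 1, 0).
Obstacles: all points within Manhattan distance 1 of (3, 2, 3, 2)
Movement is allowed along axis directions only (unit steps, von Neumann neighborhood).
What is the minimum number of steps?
3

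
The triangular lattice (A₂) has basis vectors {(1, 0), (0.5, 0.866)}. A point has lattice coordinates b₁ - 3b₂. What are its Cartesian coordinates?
(-0.5, -2.598)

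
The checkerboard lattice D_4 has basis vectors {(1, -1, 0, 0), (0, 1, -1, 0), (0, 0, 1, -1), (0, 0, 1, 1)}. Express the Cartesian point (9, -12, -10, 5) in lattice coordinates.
9b₁ - 3b₂ - 9b₃ - 4b₄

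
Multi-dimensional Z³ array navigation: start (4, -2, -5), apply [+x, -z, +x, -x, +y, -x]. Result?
(4, -1, -6)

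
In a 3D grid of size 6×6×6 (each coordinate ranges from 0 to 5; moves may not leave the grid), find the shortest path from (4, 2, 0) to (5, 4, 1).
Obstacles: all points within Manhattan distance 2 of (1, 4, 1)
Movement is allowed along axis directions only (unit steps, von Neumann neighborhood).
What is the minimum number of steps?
4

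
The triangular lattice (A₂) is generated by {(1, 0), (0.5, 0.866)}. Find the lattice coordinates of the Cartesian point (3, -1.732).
4b₁ - 2b₂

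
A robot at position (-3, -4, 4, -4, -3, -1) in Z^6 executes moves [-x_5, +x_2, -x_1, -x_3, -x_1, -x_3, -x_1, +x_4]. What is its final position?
(-6, -3, 2, -3, -4, -1)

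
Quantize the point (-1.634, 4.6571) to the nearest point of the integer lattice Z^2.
(-2, 5)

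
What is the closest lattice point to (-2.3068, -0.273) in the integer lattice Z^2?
(-2, 0)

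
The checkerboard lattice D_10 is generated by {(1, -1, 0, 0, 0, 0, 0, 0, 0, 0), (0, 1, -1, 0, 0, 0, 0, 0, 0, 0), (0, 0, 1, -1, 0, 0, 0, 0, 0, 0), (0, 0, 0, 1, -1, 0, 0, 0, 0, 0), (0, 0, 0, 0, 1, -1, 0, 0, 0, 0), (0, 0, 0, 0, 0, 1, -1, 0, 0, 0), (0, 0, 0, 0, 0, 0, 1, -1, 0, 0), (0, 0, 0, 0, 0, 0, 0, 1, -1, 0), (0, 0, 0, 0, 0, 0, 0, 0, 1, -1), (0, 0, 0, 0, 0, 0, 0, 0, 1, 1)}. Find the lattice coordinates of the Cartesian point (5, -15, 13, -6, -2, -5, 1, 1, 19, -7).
5b₁ - 10b₂ + 3b₃ - 3b₄ - 5b₅ - 10b₆ - 9b₇ - 8b₈ + 9b₉ + 2b₁₀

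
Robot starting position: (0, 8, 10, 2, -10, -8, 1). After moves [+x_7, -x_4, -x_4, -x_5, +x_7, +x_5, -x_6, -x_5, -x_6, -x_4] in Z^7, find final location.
(0, 8, 10, -1, -11, -10, 3)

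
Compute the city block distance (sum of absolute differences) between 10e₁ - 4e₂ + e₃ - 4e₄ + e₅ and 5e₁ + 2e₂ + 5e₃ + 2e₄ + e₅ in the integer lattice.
21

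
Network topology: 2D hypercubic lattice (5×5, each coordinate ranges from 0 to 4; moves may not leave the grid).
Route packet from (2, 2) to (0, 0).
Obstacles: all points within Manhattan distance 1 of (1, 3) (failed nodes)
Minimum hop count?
4
(one shortest path: (2, 2) → (2, 1) → (1, 1) → (0, 1) → (0, 0))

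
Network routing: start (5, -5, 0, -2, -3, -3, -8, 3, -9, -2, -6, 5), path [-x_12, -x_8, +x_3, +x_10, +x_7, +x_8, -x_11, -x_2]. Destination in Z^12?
(5, -6, 1, -2, -3, -3, -7, 3, -9, -1, -7, 4)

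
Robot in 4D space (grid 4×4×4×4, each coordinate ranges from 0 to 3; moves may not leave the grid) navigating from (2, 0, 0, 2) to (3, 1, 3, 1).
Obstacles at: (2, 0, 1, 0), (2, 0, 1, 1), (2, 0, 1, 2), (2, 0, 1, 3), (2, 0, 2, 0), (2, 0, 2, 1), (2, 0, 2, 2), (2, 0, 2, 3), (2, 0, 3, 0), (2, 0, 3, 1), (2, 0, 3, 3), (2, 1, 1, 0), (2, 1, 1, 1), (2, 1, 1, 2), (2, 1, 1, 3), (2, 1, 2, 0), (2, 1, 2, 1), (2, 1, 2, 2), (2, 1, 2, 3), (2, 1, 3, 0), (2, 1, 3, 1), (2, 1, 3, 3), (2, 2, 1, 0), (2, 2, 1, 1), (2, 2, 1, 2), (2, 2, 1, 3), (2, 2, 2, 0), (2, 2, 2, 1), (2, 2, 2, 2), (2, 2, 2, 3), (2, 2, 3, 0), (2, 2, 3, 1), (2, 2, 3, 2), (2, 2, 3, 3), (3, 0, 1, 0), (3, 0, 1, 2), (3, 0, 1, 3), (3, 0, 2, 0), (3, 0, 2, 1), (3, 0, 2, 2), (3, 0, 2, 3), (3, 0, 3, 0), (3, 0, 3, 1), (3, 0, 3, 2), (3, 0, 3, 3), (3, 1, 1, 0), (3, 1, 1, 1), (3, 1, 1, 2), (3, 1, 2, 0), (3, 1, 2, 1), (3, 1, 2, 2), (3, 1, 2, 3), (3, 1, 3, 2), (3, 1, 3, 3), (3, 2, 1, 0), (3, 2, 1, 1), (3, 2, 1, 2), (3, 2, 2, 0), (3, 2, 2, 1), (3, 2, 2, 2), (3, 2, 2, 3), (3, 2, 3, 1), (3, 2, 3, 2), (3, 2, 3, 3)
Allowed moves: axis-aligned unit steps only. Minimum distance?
12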